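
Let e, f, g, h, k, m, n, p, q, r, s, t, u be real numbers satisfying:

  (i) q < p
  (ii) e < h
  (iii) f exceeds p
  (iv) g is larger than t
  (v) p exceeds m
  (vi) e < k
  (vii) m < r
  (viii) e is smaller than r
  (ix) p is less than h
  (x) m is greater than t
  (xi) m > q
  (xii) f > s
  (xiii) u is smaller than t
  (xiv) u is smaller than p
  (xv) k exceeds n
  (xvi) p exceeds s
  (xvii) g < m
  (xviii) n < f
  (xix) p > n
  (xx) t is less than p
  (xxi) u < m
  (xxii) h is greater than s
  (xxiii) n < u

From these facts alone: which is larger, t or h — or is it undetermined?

Chaining the given relations: t < g < m < p < h.
So h is larger.

h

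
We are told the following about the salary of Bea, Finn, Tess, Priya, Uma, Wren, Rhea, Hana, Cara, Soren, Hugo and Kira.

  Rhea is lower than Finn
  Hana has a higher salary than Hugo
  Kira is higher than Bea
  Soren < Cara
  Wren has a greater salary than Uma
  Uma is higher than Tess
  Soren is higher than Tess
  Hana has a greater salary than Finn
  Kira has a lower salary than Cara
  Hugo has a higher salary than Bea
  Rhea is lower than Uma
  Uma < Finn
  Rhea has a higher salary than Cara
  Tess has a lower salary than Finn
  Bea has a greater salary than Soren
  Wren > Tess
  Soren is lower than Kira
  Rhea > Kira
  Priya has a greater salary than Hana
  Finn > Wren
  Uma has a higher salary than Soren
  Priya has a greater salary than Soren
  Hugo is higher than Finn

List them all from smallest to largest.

Tess < Soren < Bea < Kira < Cara < Rhea < Uma < Wren < Finn < Hugo < Hana < Priya

Nothing is placed below Tess, so it is least; from there Tess < Soren; Soren < Bea; Bea < Kira; Kira < Cara; Cara < Rhea; Rhea < Uma; Uma < Wren; Wren < Finn; Finn < Hugo; Hugo < Hana; Hana < Priya, each given directly.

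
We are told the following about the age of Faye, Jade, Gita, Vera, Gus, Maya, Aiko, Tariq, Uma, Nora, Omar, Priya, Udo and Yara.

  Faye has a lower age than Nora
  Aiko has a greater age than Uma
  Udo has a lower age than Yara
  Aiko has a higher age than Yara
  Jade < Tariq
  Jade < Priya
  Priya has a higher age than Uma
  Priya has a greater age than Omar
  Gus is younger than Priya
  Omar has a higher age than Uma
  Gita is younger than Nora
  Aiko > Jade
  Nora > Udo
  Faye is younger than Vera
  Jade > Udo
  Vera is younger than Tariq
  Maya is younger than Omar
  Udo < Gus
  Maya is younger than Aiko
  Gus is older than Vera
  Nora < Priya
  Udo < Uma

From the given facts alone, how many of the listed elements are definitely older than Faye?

5

Directly above Faye: Vera, Nora.
One step further: Gus, Priya, Tariq (5 so far).
No other element is forced above Faye by the given relations, so the count is 5.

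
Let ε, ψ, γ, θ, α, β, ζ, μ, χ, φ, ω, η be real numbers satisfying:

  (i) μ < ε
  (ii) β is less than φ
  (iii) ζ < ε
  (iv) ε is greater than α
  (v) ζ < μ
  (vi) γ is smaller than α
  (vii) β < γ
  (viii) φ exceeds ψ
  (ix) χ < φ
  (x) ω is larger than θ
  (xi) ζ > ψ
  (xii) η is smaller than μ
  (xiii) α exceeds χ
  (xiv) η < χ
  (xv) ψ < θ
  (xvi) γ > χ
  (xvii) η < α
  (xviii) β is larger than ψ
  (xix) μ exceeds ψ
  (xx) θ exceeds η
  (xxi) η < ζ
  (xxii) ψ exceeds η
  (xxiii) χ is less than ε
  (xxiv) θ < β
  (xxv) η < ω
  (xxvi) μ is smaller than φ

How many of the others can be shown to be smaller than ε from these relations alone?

9

The elements the relations force below ε are η, ψ, θ, ζ, μ, χ, β, γ, α — no chain reaches any other.
That is 9.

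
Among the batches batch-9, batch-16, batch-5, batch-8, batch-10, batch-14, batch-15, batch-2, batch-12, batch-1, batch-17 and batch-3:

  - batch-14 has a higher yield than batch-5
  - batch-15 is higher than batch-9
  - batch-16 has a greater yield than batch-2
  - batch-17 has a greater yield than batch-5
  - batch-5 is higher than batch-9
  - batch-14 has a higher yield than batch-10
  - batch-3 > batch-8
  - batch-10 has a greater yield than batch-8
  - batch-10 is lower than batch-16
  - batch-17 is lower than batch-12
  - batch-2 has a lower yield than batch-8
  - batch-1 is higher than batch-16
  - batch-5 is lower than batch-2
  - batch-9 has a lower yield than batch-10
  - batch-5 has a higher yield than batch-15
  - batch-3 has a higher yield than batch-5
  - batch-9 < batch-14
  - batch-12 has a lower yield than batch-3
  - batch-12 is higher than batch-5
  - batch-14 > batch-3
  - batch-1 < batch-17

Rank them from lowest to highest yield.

batch-9 < batch-15 < batch-5 < batch-2 < batch-8 < batch-10 < batch-16 < batch-1 < batch-17 < batch-12 < batch-3 < batch-14

Nothing is placed below batch-9, so it is least; from there batch-9 < batch-15; batch-15 < batch-5; batch-5 < batch-2; batch-2 < batch-8; batch-8 < batch-10; batch-10 < batch-16; batch-16 < batch-1; batch-1 < batch-17; batch-17 < batch-12; batch-12 < batch-3; batch-3 < batch-14, each given directly.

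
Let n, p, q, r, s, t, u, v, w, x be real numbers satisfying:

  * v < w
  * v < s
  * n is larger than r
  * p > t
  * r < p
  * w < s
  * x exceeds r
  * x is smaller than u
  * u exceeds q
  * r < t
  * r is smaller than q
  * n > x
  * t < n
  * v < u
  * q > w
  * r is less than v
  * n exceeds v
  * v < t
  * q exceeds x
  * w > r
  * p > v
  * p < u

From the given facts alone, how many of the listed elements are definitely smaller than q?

4

Directly below q: r, x, w.
One step further: v (4 so far).
Nothing else is reachable below q; 4 in all.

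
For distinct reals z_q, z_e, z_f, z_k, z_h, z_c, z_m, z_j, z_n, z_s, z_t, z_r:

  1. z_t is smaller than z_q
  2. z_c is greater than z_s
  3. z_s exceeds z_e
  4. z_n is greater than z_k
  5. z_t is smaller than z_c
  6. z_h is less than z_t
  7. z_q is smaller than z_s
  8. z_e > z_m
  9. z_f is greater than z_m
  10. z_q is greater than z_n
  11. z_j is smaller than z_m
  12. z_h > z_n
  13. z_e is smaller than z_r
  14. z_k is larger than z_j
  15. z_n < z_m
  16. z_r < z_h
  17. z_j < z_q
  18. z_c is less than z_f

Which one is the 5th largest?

z_t

Chaining the given pairs: z_j < z_k < z_n < z_m < z_e < z_r < z_h < z_t < z_q < z_s < z_c < z_f.
The 5th largest is z_t.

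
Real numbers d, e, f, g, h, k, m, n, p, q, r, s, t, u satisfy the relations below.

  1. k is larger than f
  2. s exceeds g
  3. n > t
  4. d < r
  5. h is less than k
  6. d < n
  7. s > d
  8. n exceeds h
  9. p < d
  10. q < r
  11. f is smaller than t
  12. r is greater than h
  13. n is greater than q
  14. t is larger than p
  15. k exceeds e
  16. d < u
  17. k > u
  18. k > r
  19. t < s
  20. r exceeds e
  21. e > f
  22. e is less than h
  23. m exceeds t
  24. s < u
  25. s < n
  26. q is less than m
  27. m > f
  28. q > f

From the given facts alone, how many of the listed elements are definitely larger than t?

Directly above t: m, s, n.
One step further: u (4 so far).
One step further: k (5 so far).
Nothing else is reachable above t; 5 in all.

5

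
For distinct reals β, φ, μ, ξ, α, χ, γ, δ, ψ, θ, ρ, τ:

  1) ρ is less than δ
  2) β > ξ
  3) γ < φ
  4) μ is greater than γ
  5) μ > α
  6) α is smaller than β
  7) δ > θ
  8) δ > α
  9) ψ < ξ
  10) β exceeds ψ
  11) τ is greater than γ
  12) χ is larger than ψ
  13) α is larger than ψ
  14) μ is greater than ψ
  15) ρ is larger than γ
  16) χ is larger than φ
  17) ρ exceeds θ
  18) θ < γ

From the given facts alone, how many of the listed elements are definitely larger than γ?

6

Directly above γ: μ, ρ, φ, τ.
One step further: δ, χ (6 so far).
No other element is forced above γ by the given relations, so the count is 6.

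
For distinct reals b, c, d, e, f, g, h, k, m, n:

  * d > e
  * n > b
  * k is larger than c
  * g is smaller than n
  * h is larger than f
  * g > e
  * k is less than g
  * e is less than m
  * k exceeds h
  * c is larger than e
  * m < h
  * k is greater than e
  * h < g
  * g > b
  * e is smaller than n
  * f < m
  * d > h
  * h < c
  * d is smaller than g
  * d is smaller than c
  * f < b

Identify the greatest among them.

n

Chaining downward from n: directly below it, b, e, g; then f, h, d, k; then m, c.
That covers every other element, and nothing is given above n, so n is the greatest.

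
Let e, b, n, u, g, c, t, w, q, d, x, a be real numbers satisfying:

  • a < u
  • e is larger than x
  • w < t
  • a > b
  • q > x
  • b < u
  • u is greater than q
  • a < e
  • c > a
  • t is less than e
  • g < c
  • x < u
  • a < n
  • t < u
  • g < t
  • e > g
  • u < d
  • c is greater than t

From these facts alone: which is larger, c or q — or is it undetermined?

Following every chain through q: above q we get u, d; below q we get x.
c is not reached, and no chain runs the other way from c to q.
So the given relations leave the order of q and c undetermined.

undetermined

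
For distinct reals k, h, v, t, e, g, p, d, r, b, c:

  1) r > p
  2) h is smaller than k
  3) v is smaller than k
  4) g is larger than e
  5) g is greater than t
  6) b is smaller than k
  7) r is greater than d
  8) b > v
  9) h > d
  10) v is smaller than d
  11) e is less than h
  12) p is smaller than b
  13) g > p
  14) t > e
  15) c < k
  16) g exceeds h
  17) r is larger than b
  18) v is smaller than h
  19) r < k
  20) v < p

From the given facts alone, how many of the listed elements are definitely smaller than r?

Directly below r: p, b, d.
One step further: v (4 so far).
Nothing else is reachable below r; 4 in all.

4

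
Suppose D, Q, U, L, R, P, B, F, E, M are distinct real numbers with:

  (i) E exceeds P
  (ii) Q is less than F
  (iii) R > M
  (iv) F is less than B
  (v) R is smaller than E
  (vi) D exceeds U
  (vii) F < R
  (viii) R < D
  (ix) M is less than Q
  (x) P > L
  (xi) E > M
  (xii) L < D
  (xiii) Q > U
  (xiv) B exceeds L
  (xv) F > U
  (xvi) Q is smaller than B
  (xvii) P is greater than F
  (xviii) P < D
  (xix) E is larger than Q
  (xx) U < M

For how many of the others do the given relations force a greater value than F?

The elements the relations force above F are R, P, B, D, E — no chain reaches any other.
That is 5.

5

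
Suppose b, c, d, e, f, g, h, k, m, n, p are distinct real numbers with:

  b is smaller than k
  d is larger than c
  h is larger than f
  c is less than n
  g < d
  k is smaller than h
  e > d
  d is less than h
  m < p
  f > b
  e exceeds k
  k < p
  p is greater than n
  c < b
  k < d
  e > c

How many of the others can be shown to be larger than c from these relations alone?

8

Directly above c: b, n, d, e.
One step further: k, f, p, h (8 so far).
No other element is forced above c by the given relations, so the count is 8.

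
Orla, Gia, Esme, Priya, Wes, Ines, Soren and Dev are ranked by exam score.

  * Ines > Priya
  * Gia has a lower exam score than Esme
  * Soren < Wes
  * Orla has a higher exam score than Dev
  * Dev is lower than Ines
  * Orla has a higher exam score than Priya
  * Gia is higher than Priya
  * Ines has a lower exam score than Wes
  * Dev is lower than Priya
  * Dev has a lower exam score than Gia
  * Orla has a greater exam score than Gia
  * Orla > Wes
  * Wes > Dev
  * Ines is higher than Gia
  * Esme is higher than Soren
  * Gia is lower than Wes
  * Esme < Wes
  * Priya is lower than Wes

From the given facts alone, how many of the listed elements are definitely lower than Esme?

The elements the relations force below Esme are Soren, Dev, Priya, Gia — no chain reaches any other.
That is 4.

4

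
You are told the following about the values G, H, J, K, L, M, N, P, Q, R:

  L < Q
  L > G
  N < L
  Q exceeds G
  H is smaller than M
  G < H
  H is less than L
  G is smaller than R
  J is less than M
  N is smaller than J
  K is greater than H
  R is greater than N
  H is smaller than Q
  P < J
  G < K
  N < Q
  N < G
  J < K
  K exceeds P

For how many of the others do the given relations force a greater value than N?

The elements the relations force above N are G, H, L, J, Q, K, M, R — no chain reaches any other.
That is 8.

8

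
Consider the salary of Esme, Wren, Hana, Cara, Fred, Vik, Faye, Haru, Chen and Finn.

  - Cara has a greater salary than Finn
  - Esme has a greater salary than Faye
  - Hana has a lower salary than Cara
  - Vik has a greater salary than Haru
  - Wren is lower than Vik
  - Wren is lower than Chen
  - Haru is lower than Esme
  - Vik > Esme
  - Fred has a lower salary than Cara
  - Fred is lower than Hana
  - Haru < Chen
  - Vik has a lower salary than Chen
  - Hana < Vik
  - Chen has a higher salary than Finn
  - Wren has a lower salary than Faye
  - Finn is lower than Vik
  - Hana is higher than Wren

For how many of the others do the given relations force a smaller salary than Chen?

From Chen the given relations immediately reach Finn, Wren, Haru, Vik.
From those, Hana, Esme — 6 in total.
From those, Fred, Faye — 8 in total.
No other element is forced below Chen by the given relations, so the count is 8.

8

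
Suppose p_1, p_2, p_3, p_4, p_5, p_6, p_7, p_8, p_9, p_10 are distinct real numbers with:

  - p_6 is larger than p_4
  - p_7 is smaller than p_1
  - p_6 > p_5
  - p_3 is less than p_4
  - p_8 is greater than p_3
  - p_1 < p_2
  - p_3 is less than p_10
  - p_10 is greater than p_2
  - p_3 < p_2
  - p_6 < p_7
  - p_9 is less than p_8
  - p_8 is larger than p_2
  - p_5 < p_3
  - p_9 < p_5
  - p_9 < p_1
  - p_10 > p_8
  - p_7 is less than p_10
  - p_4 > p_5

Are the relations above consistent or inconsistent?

The single ordering p_9 < p_5 < p_3 < p_4 < p_6 < p_7 < p_1 < p_2 < p_8 < p_10 satisfies every listed relation, so no contradiction arises.

consistent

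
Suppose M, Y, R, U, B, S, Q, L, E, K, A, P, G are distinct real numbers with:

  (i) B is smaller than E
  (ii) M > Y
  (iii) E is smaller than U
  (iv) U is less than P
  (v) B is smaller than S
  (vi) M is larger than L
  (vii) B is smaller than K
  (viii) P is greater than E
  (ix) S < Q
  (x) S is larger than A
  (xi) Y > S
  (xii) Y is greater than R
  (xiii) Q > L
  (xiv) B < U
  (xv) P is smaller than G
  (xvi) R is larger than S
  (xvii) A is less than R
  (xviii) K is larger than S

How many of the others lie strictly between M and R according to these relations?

1

Chaining upward from R reaches: Y.
Chaining downward from M reaches: A, B, S, L, Y.
Strictly between R and M are those in both lists: Y — 1 element.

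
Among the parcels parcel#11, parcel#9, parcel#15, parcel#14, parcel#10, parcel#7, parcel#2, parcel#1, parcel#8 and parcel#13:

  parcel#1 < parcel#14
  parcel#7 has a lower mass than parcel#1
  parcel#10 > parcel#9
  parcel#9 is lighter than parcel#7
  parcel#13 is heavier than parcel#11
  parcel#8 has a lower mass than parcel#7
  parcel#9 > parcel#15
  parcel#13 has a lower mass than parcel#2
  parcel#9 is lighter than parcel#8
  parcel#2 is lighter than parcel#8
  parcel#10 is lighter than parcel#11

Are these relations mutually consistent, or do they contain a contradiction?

Every relation is compatible with parcel#15 < parcel#9 < parcel#10 < parcel#11 < parcel#13 < parcel#2 < parcel#8 < parcel#7 < parcel#1 < parcel#14; the set is consistent.

consistent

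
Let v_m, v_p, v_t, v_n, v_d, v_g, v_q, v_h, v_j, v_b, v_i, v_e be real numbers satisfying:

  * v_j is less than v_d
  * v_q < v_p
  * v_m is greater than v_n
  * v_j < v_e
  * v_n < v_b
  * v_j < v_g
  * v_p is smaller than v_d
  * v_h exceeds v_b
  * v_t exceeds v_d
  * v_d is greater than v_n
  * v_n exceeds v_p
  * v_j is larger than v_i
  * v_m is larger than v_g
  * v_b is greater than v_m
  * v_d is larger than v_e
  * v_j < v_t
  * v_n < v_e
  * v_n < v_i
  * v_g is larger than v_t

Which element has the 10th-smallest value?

v_m

Chaining the given pairs: v_q < v_p < v_n < v_i < v_j < v_e < v_d < v_t < v_g < v_m < v_b < v_h.
Counting 10 from the smallest end gives v_m.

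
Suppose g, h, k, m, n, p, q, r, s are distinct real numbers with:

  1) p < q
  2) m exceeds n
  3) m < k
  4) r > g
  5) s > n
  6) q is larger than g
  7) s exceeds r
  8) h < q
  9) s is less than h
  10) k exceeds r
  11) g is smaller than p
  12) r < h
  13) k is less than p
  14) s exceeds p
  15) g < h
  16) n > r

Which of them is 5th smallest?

k

Chaining the given pairs: g < r < n < m < k < p < s < h < q.
Counting 5 from the smallest end gives k.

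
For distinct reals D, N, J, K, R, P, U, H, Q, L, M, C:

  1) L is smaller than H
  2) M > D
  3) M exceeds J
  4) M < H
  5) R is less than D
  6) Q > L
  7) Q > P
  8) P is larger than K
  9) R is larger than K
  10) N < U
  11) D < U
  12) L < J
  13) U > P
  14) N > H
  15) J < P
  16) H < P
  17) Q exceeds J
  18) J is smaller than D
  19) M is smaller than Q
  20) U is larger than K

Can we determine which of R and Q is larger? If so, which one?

Following the relations from R: R < D < M < H < P < Q.
So Q is larger.

Q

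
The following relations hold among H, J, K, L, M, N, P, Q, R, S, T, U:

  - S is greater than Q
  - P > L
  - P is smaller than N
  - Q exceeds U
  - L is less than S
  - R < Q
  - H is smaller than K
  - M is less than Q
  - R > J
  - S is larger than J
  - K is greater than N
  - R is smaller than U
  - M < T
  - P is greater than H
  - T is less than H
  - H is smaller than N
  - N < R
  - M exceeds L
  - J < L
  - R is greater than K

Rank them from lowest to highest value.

Nothing is placed below J, so it is least; from there J < L; L < M; M < T; T < H; H < P; P < N; N < K; K < R; R < U; U < Q; Q < S, each given directly.

J < L < M < T < H < P < N < K < R < U < Q < S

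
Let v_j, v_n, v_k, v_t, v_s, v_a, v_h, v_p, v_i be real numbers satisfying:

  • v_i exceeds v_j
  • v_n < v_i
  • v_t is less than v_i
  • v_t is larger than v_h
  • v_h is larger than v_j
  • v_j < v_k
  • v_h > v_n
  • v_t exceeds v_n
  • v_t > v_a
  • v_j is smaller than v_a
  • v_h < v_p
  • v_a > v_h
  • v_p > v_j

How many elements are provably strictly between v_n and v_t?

The relations place v_n below v_t. An element lies strictly between them when it is forced above v_n and also forced below v_t.
Above v_n: {v_h, v_a, v_p, v_i}. Below v_t: {v_j, v_h, v_a}.
Intersection: {v_h, v_a} — 2.

2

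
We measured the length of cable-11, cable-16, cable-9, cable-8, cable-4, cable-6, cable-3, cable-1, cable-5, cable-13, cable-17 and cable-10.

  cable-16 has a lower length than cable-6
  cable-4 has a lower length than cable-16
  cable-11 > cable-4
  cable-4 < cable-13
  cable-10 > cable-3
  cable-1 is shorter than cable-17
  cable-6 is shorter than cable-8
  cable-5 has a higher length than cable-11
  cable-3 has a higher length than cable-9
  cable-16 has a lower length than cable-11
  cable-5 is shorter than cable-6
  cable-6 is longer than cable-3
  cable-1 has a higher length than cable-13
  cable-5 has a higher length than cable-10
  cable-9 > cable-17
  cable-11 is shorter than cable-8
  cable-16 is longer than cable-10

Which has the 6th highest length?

The consecutive relations fix a unique order: cable-4 < cable-13 < cable-1 < cable-17 < cable-9 < cable-3 < cable-10 < cable-16 < cable-11 < cable-5 < cable-6 < cable-8.
The 6th largest is cable-10.

cable-10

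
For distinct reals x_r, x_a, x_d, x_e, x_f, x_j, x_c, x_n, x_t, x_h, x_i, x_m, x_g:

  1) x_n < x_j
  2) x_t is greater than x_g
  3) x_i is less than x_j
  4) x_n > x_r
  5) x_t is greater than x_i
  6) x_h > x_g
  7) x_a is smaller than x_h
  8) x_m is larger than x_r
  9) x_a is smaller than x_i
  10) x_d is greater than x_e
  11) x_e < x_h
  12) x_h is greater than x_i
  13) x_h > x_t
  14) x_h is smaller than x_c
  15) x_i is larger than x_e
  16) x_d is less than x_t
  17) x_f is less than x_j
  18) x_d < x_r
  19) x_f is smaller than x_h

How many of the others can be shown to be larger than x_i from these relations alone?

4

The elements the relations force above x_i are x_t, x_j, x_h, x_c — no chain reaches any other.
That is 4.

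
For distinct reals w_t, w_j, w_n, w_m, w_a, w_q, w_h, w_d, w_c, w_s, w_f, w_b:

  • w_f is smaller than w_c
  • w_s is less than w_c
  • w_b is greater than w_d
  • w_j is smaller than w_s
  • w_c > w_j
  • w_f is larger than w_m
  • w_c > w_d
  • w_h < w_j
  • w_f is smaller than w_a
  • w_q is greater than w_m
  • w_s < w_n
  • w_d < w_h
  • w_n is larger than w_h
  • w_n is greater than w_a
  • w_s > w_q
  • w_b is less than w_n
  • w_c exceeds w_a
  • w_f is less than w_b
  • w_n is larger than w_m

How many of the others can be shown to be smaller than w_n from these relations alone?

From w_n the given relations immediately reach w_m, w_h, w_s, w_a, w_b.
From those, w_d, w_j, w_q, w_f — 9 in total.
No other element is forced below w_n by the given relations, so the count is 9.

9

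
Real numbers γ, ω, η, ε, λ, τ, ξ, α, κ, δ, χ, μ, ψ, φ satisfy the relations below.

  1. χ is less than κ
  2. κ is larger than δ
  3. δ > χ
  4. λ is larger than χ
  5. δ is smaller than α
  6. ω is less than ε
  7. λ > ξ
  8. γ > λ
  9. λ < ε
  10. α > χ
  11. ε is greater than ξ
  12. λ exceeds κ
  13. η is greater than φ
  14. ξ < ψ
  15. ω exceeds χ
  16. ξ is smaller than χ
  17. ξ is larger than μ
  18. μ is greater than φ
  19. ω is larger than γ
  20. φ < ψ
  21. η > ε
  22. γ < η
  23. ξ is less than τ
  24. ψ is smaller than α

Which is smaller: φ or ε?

φ

φ < μ and μ < ξ give φ < ξ.
Then ξ < χ extends the chain to χ.
Then χ < δ extends the chain to δ.
With δ < κ: φ < μ < ξ < χ < δ < κ.
Then κ < λ extends the chain to λ.
Then λ < γ extends the chain to γ.
Then γ < ω extends the chain to ω.
Then ω < ε extends the chain to ε.
So φ < ε; φ is the smaller of the two.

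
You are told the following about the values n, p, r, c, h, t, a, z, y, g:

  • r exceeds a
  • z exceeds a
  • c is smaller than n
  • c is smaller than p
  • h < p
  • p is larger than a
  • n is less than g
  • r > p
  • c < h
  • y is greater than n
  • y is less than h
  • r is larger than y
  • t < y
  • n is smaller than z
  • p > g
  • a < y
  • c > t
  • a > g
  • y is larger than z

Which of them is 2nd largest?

The consecutive relations fix a unique order: t < c < n < g < a < z < y < h < p < r.
Counting 2 from the largest end gives p.

p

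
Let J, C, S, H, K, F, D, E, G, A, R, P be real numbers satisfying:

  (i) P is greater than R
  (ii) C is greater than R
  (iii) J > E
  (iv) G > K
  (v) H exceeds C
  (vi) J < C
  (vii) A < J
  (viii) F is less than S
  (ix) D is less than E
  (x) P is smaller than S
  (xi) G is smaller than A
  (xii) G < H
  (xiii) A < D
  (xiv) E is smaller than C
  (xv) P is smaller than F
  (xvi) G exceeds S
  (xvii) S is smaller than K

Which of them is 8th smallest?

D

Chaining the given pairs: R < P < F < S < K < G < A < D < E < J < C < H.
The 8th smallest is D.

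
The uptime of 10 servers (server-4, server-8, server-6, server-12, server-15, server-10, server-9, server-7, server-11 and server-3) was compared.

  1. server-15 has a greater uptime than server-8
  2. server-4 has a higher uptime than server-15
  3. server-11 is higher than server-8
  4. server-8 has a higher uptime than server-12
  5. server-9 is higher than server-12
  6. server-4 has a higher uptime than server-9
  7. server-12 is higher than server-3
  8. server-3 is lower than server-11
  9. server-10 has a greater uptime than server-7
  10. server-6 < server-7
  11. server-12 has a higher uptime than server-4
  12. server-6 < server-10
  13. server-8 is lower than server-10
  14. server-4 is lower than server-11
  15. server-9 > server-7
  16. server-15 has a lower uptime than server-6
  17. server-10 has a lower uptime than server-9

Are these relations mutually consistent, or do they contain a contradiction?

Chaining the given relations yields server-12 < server-8 < server-15 < server-6 < server-7 < server-10 < server-9 < server-4, so server-12 < server-4. But one relation states server-4 < server-12. These cannot both hold.

inconsistent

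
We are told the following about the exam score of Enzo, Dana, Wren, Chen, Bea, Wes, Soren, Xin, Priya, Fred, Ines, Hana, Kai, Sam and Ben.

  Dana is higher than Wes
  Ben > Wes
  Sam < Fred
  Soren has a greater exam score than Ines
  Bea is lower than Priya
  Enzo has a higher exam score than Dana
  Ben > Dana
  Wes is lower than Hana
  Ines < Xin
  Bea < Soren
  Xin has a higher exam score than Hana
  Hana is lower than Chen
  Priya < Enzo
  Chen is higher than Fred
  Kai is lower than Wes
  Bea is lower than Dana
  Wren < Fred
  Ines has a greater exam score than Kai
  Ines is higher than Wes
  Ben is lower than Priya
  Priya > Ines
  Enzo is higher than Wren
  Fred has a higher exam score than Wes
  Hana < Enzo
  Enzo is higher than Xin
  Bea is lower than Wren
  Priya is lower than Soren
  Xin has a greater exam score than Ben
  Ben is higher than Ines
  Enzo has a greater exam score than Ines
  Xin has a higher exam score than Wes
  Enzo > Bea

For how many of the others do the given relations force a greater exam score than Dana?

Directly above Dana: Ben, Enzo.
One step further: Priya, Xin (4 so far).
One step further: Soren (5 so far).
No other element is forced above Dana by the given relations, so the count is 5.

5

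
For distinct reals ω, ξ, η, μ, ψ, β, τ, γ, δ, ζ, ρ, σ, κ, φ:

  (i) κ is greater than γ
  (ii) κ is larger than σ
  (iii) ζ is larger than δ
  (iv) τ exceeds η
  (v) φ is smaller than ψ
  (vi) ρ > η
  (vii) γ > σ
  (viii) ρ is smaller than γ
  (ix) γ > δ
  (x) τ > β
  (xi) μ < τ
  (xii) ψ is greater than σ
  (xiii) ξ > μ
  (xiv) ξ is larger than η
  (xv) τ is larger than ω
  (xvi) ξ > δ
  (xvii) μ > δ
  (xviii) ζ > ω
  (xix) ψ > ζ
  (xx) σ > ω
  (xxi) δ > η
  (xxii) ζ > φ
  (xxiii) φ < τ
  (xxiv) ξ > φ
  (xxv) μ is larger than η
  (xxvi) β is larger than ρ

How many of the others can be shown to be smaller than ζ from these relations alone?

From ζ the given relations immediately reach φ, ω, δ.
From those, η — 4 in total.
Nothing else is reachable below ζ; 4 in all.

4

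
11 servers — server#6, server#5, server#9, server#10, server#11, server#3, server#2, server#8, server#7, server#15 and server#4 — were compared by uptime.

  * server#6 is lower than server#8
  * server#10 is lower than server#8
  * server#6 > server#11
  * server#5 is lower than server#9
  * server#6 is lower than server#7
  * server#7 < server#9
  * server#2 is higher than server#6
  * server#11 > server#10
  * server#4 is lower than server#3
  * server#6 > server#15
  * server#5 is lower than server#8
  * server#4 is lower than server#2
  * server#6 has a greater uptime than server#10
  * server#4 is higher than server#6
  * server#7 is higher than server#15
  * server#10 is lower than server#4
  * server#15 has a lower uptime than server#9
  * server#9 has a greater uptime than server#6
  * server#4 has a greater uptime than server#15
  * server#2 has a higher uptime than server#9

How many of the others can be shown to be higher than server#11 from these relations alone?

From server#11 the given relations immediately reach server#6.
From those, server#4, server#7, server#9, server#8, server#2 — 6 in total.
From those, server#3 — 7 in total.
Nothing else is reachable above server#11; 7 in all.

7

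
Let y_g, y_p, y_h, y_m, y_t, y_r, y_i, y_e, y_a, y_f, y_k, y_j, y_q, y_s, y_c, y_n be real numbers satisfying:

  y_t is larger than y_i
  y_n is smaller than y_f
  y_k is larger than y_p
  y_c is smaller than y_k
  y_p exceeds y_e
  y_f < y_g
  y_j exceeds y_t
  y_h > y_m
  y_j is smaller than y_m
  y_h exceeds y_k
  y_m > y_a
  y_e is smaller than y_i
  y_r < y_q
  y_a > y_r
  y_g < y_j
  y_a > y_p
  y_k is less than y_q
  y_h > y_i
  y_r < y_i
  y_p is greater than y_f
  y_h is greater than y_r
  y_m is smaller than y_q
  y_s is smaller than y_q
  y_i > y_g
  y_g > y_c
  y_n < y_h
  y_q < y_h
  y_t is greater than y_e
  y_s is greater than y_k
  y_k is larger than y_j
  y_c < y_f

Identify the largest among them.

y_h

y_n is not greatest since y_n < y_f; y_c is not greatest since y_c < y_f; y_e is not greatest since y_e < y_t; y_f is not greatest since y_f < y_p; y_r is not greatest since y_r < y_i; y_g is not greatest since y_g < y_i; y_i is not greatest since y_i < y_h; y_p is not greatest since y_p < y_a; y_t is not greatest since y_t < y_j; y_j is not greatest since y_j < y_k; y_a is not greatest since y_a < y_m; y_k is not greatest since y_k < y_q; y_s is not greatest since y_s < y_q; y_m is not greatest since y_m < y_q; y_q is not greatest since y_q < y_h.
Only y_h has nothing above it, so y_h is the largest.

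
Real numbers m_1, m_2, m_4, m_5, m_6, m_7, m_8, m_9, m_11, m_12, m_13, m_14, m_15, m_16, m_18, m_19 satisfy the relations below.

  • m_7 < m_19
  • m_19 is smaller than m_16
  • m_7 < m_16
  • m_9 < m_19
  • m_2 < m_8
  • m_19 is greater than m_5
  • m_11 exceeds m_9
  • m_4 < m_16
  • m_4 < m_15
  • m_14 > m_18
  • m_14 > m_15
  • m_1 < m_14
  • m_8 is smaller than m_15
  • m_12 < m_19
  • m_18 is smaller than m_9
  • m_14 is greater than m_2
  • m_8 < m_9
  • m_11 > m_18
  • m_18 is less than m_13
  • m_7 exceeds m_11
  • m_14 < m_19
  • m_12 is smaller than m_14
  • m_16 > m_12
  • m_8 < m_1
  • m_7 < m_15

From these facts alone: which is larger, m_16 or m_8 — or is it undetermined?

m_16

m_8 < m_9 and m_9 < m_11 give m_8 < m_11.
Then m_11 < m_7 extends the chain to m_7.
With m_7 < m_15: m_8 < m_9 < m_11 < m_7 < m_15.
Then m_15 < m_14 extends the chain to m_14.
With m_14 < m_19: m_8 < m_9 < m_11 < m_7 < m_15 < m_14 < m_19.
With m_19 < m_16: m_8 < m_9 < m_11 < m_7 < m_15 < m_14 < m_19 < m_16.
So m_16 is larger.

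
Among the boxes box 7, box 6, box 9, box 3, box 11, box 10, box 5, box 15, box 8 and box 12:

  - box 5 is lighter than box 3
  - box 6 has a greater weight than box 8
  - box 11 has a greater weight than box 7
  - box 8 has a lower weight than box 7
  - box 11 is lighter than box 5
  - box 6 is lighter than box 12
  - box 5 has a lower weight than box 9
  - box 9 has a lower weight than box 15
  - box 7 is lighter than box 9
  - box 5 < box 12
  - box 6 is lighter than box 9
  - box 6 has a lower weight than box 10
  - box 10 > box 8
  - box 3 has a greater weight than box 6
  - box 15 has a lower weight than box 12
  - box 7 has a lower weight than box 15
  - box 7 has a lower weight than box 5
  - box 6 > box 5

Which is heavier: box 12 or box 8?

Chaining the given relations: box 8 < box 7 < box 11 < box 5 < box 6 < box 9 < box 15 < box 12.
So box 8 < box 12; box 12 is the heavier of the two.

box 12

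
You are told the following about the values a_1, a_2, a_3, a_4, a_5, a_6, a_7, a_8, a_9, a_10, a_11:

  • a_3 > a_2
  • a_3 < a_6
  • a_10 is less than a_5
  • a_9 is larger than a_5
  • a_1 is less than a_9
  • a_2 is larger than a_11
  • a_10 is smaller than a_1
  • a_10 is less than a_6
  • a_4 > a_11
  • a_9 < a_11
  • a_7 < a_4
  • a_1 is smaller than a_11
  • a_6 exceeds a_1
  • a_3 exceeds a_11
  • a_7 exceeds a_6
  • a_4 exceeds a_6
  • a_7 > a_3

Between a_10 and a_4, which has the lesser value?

a_10

Following the relations from a_10: a_10 < a_1 < a_9 < a_11 < a_2 < a_3 < a_6 < a_7 < a_4.
So a_10 < a_4; a_10 is the smaller of the two.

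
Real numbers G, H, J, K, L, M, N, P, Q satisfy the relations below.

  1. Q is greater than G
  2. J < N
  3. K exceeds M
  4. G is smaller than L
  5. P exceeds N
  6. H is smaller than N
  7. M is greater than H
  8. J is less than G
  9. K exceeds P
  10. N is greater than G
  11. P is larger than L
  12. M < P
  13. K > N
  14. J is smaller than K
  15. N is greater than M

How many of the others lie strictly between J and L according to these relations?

Chaining upward from J reaches: G, Q, N, P, K.
Chaining downward from L reaches: G.
Strictly between J and L are those in both lists: G — 1 element.

1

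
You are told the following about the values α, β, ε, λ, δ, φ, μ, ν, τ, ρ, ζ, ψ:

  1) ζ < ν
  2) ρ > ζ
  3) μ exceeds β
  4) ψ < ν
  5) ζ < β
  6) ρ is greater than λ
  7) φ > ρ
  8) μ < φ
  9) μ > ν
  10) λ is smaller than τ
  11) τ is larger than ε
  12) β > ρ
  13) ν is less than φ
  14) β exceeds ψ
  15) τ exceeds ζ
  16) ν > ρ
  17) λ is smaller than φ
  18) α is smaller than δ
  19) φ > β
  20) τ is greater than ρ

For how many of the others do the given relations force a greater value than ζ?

From ζ the given relations immediately reach ρ, ν, τ, β.
From those, μ, φ — 6 in total.
No other element is forced above ζ by the given relations, so the count is 6.

6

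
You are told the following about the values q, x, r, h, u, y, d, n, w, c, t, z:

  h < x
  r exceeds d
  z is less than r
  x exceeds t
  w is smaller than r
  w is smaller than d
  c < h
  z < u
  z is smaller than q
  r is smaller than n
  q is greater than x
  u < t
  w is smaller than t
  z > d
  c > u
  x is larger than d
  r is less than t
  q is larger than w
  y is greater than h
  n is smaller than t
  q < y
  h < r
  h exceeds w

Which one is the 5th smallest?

Chaining the given pairs: w < d < z < u < c < h < r < n < t < x < q < y.
The 5th smallest is c.

c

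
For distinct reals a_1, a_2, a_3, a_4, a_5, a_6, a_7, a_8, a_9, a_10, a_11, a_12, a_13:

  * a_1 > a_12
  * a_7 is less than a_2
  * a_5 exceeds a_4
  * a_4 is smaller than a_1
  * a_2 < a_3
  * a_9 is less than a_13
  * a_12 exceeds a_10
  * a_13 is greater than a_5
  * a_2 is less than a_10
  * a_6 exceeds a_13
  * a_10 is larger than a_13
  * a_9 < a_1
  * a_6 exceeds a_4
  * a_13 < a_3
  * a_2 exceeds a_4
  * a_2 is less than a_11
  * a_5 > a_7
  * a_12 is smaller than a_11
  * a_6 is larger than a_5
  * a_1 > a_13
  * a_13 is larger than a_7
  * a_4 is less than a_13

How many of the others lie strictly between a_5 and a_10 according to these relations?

The relations place a_5 below a_10. An element lies strictly between them when it is forced above a_5 and also forced below a_10.
Above a_5: {a_13, a_12, a_3, a_1, a_11, a_6}. Below a_10: {a_4, a_7, a_2, a_9, a_13}.
Intersection: {a_13} — 1.

1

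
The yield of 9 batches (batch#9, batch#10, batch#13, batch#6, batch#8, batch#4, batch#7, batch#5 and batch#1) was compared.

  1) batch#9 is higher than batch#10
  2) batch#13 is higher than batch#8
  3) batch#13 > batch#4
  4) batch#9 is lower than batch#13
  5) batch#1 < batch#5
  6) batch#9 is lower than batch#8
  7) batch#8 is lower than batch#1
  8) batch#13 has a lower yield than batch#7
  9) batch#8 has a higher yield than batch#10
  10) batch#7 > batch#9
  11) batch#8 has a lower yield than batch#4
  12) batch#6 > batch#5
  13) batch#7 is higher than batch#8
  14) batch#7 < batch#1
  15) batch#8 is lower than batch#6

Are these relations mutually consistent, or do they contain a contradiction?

Every relation is compatible with batch#10 < batch#9 < batch#8 < batch#4 < batch#13 < batch#7 < batch#1 < batch#5 < batch#6; the set is consistent.

consistent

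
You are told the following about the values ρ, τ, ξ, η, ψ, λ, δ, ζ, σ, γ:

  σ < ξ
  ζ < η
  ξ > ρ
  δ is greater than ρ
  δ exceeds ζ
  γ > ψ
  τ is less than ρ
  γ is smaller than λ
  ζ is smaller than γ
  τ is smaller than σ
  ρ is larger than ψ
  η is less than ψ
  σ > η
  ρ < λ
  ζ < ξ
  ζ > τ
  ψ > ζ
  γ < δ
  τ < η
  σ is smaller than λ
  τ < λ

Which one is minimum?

ζ is not least since τ < ζ; η is not least since τ < η; ψ is not least since ζ < ψ; σ is not least since η < σ; γ is not least since ζ < γ; ρ is not least since ψ < ρ; ξ is not least since ρ < ξ; λ is not least since τ < λ; δ is not least since ζ < δ.
Only τ has nothing below it, so τ is the minimum.

τ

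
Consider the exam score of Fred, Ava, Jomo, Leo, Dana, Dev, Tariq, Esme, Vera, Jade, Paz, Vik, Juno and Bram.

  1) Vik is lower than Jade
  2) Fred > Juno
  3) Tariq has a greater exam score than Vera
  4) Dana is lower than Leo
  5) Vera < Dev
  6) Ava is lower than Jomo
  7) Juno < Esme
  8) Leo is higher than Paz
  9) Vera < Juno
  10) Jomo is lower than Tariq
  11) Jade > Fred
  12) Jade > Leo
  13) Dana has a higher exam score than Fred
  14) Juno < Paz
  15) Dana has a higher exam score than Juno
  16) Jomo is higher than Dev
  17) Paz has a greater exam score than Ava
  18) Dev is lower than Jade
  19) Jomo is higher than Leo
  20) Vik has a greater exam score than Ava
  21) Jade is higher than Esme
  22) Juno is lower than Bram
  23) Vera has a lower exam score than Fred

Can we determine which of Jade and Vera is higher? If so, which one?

Vera < Juno < Dana < Leo < Jade, by transitivity through Juno, Dana, Leo.
So Jade is higher.

Jade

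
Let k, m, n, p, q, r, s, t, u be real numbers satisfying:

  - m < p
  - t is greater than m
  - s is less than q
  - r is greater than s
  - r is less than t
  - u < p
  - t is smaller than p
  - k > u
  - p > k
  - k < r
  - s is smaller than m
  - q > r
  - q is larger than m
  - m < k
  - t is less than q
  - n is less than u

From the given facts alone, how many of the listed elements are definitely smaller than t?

6

From t the given relations immediately reach m, r.
From those, s, k — 4 in total.
From those, u — 5 in total.
From those, n — 6 in total.
No other element is forced below t by the given relations, so the count is 6.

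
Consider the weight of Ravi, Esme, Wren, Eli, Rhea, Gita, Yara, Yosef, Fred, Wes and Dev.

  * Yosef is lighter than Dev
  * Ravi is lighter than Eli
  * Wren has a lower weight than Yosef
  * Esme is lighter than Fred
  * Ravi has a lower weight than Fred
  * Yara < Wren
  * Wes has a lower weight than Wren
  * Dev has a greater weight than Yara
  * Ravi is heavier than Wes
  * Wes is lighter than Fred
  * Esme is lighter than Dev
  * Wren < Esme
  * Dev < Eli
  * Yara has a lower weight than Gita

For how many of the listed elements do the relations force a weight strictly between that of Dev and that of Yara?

The relations place Yara below Dev. An element lies strictly between them when it is forced above Yara and also forced below Dev.
Above Yara: {Wren, Esme, Fred, Yosef, Gita, Eli}. Below Dev: {Wes, Wren, Esme, Yosef}.
Intersection: {Wren, Esme, Yosef} — 3.

3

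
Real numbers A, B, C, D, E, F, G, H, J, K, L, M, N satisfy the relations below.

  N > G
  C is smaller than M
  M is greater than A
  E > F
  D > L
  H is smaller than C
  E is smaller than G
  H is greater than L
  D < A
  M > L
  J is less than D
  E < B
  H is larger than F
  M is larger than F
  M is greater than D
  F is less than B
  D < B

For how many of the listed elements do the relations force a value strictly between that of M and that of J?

2

The relations place J below M. An element lies strictly between them when it is forced above J and also forced below M.
Above J: {D, B, A}. Below M: {L, F, H, C, D, A}.
Intersection: {D, A} — 2.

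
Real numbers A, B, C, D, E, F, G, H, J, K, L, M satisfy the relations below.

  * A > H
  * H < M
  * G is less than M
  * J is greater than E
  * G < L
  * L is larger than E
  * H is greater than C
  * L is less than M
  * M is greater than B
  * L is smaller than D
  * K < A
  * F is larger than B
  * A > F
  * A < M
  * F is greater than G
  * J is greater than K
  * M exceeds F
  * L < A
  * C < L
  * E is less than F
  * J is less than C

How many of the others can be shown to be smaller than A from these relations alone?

9

Directly below A: K, L, H, F.
One step further: G, E, C, B (8 so far).
One step further: J (9 so far).
No other element is forced below A by the given relations, so the count is 9.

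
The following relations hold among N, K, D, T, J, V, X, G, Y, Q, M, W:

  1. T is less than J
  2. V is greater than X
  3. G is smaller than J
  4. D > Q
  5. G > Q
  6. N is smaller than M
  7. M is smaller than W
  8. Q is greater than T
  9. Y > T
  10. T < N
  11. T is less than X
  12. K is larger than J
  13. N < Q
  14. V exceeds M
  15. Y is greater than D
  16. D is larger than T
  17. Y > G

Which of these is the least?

T

Chaining upward from T: directly above it, N, Q, X, J, D, Y; then G, M, K, V; then W.
That covers every other element, and nothing is given below T, so T is the least.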